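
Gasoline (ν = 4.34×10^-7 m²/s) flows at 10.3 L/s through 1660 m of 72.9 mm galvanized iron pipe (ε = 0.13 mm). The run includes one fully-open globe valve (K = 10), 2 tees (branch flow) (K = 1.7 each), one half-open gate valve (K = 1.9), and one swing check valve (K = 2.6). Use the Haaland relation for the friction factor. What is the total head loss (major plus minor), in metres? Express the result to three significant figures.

H_L ≈ 169 m

V = 4Q/(πD²) = 2.468 m/s; V²/2g = 0.3104 m
Re = 4.15×10^5, ε/D = 0.00178 → f = 0.02319 (Haaland)
Major: h_f = f(L/D)·V²/2g = 0.02319·22771·0.3104 = 163.9 m
Minor: ΣK = 17.9; h_m = ΣK·V²/2g = 5.556 m
Total H_L = 163.9 + 5.556 = 169.4 m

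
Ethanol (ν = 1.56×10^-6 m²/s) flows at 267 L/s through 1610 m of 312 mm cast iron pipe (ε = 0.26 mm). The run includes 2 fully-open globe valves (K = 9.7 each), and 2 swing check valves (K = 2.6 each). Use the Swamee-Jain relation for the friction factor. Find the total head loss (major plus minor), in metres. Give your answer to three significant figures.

H_L ≈ 77.5 m

V = 4Q/(πD²) = 3.492 m/s; V²/2g = 0.6216 m
Re = 6.98×10^5, ε/D = 8.33×10^-4 → f = 0.01939 (Swamee-Jain)
Major: h_f = f(L/D)·V²/2g = 0.01939·5160·0.6216 = 62.21 m
Minor: ΣK = 24.6; h_m = ΣK·V²/2g = 15.29 m
Total H_L = 62.21 + 15.29 = 77.50 m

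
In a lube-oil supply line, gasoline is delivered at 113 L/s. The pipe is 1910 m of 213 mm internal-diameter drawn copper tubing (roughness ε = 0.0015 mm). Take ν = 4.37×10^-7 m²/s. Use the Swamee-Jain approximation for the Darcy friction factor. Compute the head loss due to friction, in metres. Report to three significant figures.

h_f ≈ 50.7 m

V = 4Q/(πD²) = 4·0.113/(π·0.213²) = 3.171 m/s
Re = VD/ν = 3.171·0.213/4.37×10^-7 = 1.55×10^6 → turbulent
ε/D = 0.0015/213 = 7.04×10^-6
Swamee-Jain: f = 0.01103
h_f = f(L/D)V²/(2g) = 0.01103·(1910/0.213)·3.171²/(2·9.81) = 50.70 m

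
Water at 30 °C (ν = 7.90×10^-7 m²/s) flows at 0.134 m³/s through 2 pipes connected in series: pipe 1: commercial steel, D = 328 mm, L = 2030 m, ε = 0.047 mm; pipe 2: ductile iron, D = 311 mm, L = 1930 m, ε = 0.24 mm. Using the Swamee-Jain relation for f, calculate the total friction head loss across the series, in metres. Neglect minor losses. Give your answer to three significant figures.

Pipe 1: V = 1.586 m/s, Re = 6.58×10^5, ε/D = 1.43×10^-4, f = 0.01457, h_1 = f(L/D)V²/2g = 11.56 m
Pipe 2: V = 1.764 m/s, Re = 6.94×10^5, ε/D = 7.72×10^-4, f = 0.01909, h_2 = f(L/D)V²/2g = 18.78 m
Series → Q common, losses add: H = Σh = 30.34 m

H ≈ 30.3 m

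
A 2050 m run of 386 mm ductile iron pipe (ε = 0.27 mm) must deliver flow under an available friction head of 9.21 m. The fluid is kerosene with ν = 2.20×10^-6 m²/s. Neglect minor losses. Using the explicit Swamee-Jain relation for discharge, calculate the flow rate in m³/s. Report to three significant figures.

Swamee-Jain (Type II): Q = -0.965·√(gD⁵h_f/L)·ln[ε/(3.7D) + √(3.17ν²L/(gD³h_f))]
√(gD⁵h_f/L) = √(9.81·0.386⁵·9.21/2050) = 0.01943
ε/(3.7D) = 1.89×10^-4; √(3.17ν²L/(gD³h_f)) = 7.78×10^-5
Q = -0.965·0.01943·ln(2.668×10^-4) = 0.1543 m³/s
Check: V = 1.32 m/s, Re = 2.31×10^5, f = 0.01971, h_f = 9.28 m ≈ 9.21 m ✓

Q ≈ 0.154 m³/s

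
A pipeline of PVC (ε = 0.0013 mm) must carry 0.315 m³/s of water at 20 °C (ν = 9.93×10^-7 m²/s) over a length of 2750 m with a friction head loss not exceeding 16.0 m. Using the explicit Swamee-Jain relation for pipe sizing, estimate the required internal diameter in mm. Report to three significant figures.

Swamee-Jain (Type III): D = 0.66·[ε^1.25·(LQ²/(gh_f))^4.75 + ν·Q^9.4·(L/(gh_f))^5.2]^0.04
LQ²/(gh_f) = 1.738; L/(gh_f) = 17.52
Term 1 = ε^1.25·(…)^4.75 = 6.07×10^-7; Term 2 = ν·Q^9.4·(…)^5.2 = 5.59×10^-5
D = 0.66·(6.07×10^-7 + 5.59×10^-5)^0.04 = 0.4463 m = 446 mm
Check: V = 2.01 m/s, Re = 9.05×10^5, f = 0.01187, h_f = 15.1 m ≈ 16.0 m ✓

D ≈ 446 mm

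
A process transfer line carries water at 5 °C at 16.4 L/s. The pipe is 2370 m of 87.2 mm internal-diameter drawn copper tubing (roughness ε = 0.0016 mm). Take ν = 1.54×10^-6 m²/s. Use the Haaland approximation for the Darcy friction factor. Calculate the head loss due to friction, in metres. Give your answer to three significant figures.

V = 4Q/(πD²) = 4·0.0164/(π·0.0872²) = 2.746 m/s
Re = VD/ν = 2.746·0.0872/1.54×10^-6 = 1.55×10^5 → turbulent
ε/D = 0.0016/87.2 = 1.83×10^-5
Haaland: f = 0.01638
h_f = f(L/D)V²/(2g) = 0.01638·(2370/0.0872)·2.746²/(2·9.81) = 171.1 m

h_f ≈ 171 m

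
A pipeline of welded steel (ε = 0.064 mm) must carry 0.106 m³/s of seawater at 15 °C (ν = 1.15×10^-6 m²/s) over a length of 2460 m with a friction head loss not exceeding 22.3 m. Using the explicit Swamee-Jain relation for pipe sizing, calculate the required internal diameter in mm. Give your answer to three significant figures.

Swamee-Jain (Type III): D = 0.66·[ε^1.25·(LQ²/(gh_f))^4.75 + ν·Q^9.4·(L/(gh_f))^5.2]^0.04
LQ²/(gh_f) = 0.1263; L/(gh_f) = 11.25
Term 1 = ε^1.25·(…)^4.75 = 3.09×10^-10; Term 2 = ν·Q^9.4·(…)^5.2 = 2.31×10^-10
D = 0.66·(3.09×10^-10 + 2.31×10^-10)^0.04 = 0.2811 m = 281 mm
Check: V = 1.71 m/s, Re = 4.18×10^5, f = 0.01601, h_f = 20.8 m ≈ 22.3 m ✓

D ≈ 281 mm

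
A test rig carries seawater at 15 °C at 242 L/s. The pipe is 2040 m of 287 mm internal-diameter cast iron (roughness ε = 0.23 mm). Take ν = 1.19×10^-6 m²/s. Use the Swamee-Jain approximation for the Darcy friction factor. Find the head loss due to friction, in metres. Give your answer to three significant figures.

V = 4Q/(πD²) = 4·0.242/(π·0.287²) = 3.741 m/s
Re = VD/ν = 3.741·0.287/1.19×10^-6 = 9.02×10^5 → turbulent
ε/D = 0.23/287 = 8.01×10^-4
Swamee-Jain: f = 0.01911
h_f = f(L/D)V²/(2g) = 0.01911·(2040/0.287)·3.741²/(2·9.81) = 96.89 m

h_f ≈ 96.9 m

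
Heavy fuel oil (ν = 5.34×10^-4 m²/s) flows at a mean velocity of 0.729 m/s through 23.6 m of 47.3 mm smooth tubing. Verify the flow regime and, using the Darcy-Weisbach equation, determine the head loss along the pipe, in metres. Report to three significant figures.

h_f ≈ 13.4 m

Re = VD/ν = 0.729·0.04730/5.34×10^-4 = 64.6 → laminar (Re < 2300)
f = 64/Re = 0.9911
h_f = f(L/D)V²/(2g) = 0.9911·(23.6/0.04730)·0.729²/(2·9.81) = 13.39 m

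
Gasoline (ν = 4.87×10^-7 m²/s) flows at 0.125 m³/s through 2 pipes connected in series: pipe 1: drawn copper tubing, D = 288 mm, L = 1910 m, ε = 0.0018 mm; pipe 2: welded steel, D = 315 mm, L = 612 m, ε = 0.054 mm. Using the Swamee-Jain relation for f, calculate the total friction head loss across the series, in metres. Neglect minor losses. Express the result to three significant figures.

H ≈ 18.0 m

Pipe 1: V = 1.919 m/s, Re = 1.13×10^6, ε/D = 6.25×10^-6, f = 0.01153, h_1 = f(L/D)V²/2g = 14.35 m
Pipe 2: V = 1.604 m/s, Re = 1.04×10^6, ε/D = 1.71×10^-4, f = 0.01441, h_2 = f(L/D)V²/2g = 3.672 m
Series → Q common, losses add: H = Σh = 18.02 m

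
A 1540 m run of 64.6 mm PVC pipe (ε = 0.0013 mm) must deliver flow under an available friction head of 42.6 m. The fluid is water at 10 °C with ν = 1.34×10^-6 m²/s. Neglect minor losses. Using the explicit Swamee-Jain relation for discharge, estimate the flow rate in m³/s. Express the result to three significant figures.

Swamee-Jain (Type II): Q = -0.965·√(gD⁵h_f/L)·ln[ε/(3.7D) + √(3.17ν²L/(gD³h_f))]
√(gD⁵h_f/L) = √(9.81·0.0646⁵·42.6/1540) = 5.525×10^-4
ε/(3.7D) = 5.44×10^-6; √(3.17ν²L/(gD³h_f)) = 2.79×10^-4
Q = -0.965·5.525×10^-4·ln(2.844×10^-4) = 0.004354 m³/s
Check: V = 1.33 m/s, Re = 6.40×10^4, f = 0.01975, h_f = 42.3 m ≈ 42.6 m ✓

Q ≈ 0.00435 m³/s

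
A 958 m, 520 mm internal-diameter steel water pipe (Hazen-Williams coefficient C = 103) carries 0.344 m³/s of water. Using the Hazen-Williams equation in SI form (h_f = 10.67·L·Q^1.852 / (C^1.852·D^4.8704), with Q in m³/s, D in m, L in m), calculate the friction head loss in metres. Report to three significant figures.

h_f ≈ 6.41 m

h_f = 10.67·958·0.344^1.852 / (103^1.852·0.520^4.8704) = 6.407 m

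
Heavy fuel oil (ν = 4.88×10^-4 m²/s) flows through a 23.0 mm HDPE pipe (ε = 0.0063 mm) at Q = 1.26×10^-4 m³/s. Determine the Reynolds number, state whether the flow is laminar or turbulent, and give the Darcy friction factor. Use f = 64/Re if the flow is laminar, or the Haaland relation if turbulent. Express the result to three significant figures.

V = 4Q/(πD²) = 0.3033 m/s
Re = VD/ν = 0.3033·0.0230/4.88×10^-4 = 14.3
Re < 2300 → laminar → f = 64/Re = 4.478

Re ≈ 14.3; laminar; f = 64/Re ≈ 4.48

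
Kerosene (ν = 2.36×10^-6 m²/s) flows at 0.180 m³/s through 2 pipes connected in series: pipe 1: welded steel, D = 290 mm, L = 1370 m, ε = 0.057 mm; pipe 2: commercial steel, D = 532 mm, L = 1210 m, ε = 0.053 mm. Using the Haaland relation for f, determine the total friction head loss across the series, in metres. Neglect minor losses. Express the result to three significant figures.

H ≈ 29.6 m

Pipe 1: V = 2.725 m/s, Re = 3.35×10^5, ε/D = 1.97×10^-4, f = 0.01585, h_1 = f(L/D)V²/2g = 28.33 m
Pipe 2: V = 0.8098 m/s, Re = 1.83×10^5, ε/D = 9.96×10^-5, f = 0.01643, h_2 = f(L/D)V²/2g = 1.249 m
Series → Q common, losses add: H = Σh = 29.58 m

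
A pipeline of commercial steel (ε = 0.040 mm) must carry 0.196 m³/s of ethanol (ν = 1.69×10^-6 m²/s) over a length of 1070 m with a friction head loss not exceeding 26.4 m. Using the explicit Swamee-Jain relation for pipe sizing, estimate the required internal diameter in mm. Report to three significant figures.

Swamee-Jain (Type III): D = 0.66·[ε^1.25·(LQ²/(gh_f))^4.75 + ν·Q^9.4·(L/(gh_f))^5.2]^0.04
LQ²/(gh_f) = 0.1587; L/(gh_f) = 4.132
Term 1 = ε^1.25·(…)^4.75 = 5.08×10^-10; Term 2 = ν·Q^9.4·(…)^5.2 = 6.01×10^-10
D = 0.66·(5.08×10^-10 + 6.01×10^-10)^0.04 = 0.2893 m = 289 mm
Check: V = 2.98 m/s, Re = 5.10×10^5, f = 0.01486, h_f = 24.9 m ≈ 26.4 m ✓

D ≈ 289 mm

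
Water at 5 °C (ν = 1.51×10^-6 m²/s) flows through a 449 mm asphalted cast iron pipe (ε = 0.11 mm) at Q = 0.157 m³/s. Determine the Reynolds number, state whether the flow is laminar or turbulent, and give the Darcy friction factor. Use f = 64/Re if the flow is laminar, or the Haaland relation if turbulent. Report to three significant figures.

V = 4Q/(πD²) = 0.9916 m/s
Re = VD/ν = 0.9916·0.449/1.51×10^-6 = 2.95×10^5
Re > 4000 → turbulent; ε/D = 2.45×10^-4
Haaland: f = 0.01643

Re ≈ 2.95×10^5; turbulent; f ≈ 0.0164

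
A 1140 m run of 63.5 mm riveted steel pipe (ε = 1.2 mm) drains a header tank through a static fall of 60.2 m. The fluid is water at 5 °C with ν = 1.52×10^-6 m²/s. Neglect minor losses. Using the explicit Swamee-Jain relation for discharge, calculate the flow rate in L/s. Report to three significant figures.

Swamee-Jain (Type II): Q = -0.965·√(gD⁵h_f/L)·ln[ε/(3.7D) + √(3.17ν²L/(gD³h_f))]
√(gD⁵h_f/L) = √(9.81·0.0635⁵·60.2/1140) = 7.313×10^-4
ε/(3.7D) = 0.00511; √(3.17ν²L/(gD³h_f)) = 2.35×10^-4
Q = -0.965·7.313×10^-4·ln(0.005342) = 0.003692 m³/s
Check: V = 1.17 m/s, Re = 4.87×10^4, f = 0.04881, h_f = 60.7 m ≈ 60.2 m ✓

Q ≈ 3.69 L/s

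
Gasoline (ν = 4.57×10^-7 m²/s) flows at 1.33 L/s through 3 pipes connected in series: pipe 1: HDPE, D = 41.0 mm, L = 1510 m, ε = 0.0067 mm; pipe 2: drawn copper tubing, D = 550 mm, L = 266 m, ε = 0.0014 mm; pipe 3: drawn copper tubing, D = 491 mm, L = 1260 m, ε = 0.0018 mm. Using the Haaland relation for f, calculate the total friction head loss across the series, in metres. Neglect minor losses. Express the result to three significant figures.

Pipe 1: V = 1.007 m/s, Re = 9.04×10^4, ε/D = 1.63×10^-4, f = 0.01890, h_1 = f(L/D)V²/2g = 36.01 m
Pipe 2: V = 0.005598 m/s, Re = 6740, ε/D = 2.55×10^-6, f = 0.03453, h_2 = f(L/D)V²/2g = 2.668×10^-5 m
Pipe 3: V = 0.007024 m/s, Re = 7550, ε/D = 3.67×10^-6, f = 0.03342, h_3 = f(L/D)V²/2g = 2.157×10^-4 m
Series → Q common, losses add: H = Σh = 36.01 m

H ≈ 36.0 m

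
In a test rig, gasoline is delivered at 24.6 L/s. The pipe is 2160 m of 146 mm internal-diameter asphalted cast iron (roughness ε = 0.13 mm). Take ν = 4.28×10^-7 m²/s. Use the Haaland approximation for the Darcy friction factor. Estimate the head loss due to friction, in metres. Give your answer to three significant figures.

h_f ≈ 32.1 m

V = 4Q/(πD²) = 4·0.0246/(π·0.146²) = 1.469 m/s
Re = VD/ν = 1.469·0.146/4.28×10^-7 = 5.01×10^5 → turbulent
ε/D = 0.13/146 = 8.90×10^-4
Haaland: f = 0.01970
h_f = f(L/D)V²/(2g) = 0.01970·(2160/0.146)·1.469²/(2·9.81) = 32.07 m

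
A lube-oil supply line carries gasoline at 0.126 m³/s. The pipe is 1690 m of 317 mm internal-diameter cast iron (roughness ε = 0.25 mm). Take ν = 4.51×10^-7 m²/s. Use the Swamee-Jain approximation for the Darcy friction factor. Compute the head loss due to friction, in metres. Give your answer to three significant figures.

h_f ≈ 13.1 m

V = 4Q/(πD²) = 4·0.126/(π·0.317²) = 1.596 m/s
Re = VD/ν = 1.596·0.317/4.51×10^-7 = 1.12×10^6 → turbulent
ε/D = 0.25/317 = 7.89×10^-4
Swamee-Jain: f = 0.01896
h_f = f(L/D)V²/(2g) = 0.01896·(1690/0.317)·1.596²/(2·9.81) = 13.13 m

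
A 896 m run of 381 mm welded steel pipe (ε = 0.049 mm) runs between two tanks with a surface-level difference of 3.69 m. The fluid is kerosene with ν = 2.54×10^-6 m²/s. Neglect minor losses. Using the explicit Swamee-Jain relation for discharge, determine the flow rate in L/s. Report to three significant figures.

Q ≈ 155 L/s

Swamee-Jain (Type II): Q = -0.965·√(gD⁵h_f/L)·ln[ε/(3.7D) + √(3.17ν²L/(gD³h_f))]
√(gD⁵h_f/L) = √(9.81·0.381⁵·3.69/896) = 0.01801
ε/(3.7D) = 3.48×10^-5; √(3.17ν²L/(gD³h_f)) = 9.57×10^-5
Q = -0.965·0.01801·ln(1.304×10^-4) = 0.1555 m³/s
Check: V = 1.36 m/s, Re = 2.05×10^5, f = 0.01656, h_f = 3.69 m ≈ 3.69 m ✓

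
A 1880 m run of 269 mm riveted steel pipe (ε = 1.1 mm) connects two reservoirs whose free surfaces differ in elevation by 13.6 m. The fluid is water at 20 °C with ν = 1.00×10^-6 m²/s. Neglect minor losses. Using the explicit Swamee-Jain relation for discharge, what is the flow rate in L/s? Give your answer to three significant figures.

Swamee-Jain (Type II): Q = -0.965·√(gD⁵h_f/L)·ln[ε/(3.7D) + √(3.17ν²L/(gD³h_f))]
√(gD⁵h_f/L) = √(9.81·0.269⁵·13.6/1880) = 0.009998
ε/(3.7D) = 0.00111; √(3.17ν²L/(gD³h_f)) = 4.79×10^-5
Q = -0.965·0.009998·ln(0.001153) = 0.06527 m³/s
Check: V = 1.15 m/s, Re = 3.09×10^5, f = 0.02909, h_f = 13.7 m ≈ 13.6 m ✓

Q ≈ 65.3 L/s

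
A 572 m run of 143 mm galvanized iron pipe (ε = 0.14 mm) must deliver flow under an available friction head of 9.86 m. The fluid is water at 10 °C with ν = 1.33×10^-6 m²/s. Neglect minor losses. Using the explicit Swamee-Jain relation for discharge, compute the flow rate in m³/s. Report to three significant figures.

Q ≈ 0.0242 m³/s

Swamee-Jain (Type II): Q = -0.965·√(gD⁵h_f/L)·ln[ε/(3.7D) + √(3.17ν²L/(gD³h_f))]
√(gD⁵h_f/L) = √(9.81·0.143⁵·9.86/572) = 0.003180
ε/(3.7D) = 2.65×10^-4; √(3.17ν²L/(gD³h_f)) = 1.06×10^-4
Q = -0.965·0.003180·ln(3.711×10^-4) = 0.02424 m³/s
Check: V = 1.51 m/s, Re = 1.62×10^5, f = 0.02140, h_f = 9.94 m ≈ 9.86 m ✓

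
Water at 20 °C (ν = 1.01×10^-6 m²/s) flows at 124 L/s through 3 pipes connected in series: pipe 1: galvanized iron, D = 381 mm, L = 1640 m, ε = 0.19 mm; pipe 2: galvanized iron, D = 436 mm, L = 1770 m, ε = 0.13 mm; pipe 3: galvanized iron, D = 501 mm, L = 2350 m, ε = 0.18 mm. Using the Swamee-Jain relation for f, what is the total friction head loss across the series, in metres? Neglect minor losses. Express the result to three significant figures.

Pipe 1: V = 1.088 m/s, Re = 4.10×10^5, ε/D = 4.99×10^-4, f = 0.01796, h_1 = f(L/D)V²/2g = 4.661 m
Pipe 2: V = 0.8305 m/s, Re = 3.59×10^5, ε/D = 2.98×10^-4, f = 0.01678, h_2 = f(L/D)V²/2g = 2.395 m
Pipe 3: V = 0.6290 m/s, Re = 3.12×10^5, ε/D = 3.59×10^-4, f = 0.01741, h_3 = f(L/D)V²/2g = 1.647 m
Series → Q common, losses add: H = Σh = 8.702 m

H ≈ 8.70 m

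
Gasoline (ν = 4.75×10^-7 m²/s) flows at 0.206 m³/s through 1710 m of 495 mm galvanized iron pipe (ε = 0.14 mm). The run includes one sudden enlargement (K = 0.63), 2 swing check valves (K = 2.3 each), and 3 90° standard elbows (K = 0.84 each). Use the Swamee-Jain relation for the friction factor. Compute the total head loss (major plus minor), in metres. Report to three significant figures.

H_L ≈ 3.59 m

V = 4Q/(πD²) = 1.070 m/s; V²/2g = 0.05840 m
Re = 1.12×10^6, ε/D = 2.83×10^-4 → f = 0.01553 (Swamee-Jain)
Major: h_f = f(L/D)·V²/2g = 0.01553·3455·0.05840 = 3.133 m
Minor: ΣK = 7.75; h_m = ΣK·V²/2g = 0.4526 m
Total H_L = 3.133 + 0.4526 = 3.585 m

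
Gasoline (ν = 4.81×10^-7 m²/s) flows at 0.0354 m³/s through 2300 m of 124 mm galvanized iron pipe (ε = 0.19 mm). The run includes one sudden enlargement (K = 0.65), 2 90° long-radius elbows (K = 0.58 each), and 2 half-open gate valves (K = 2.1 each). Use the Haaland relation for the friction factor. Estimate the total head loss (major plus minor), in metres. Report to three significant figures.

V = 4Q/(πD²) = 2.931 m/s; V²/2g = 0.4380 m
Re = 7.56×10^5, ε/D = 0.00153 → f = 0.02215 (Haaland)
Major: h_f = f(L/D)·V²/2g = 0.02215·18548·0.4380 = 179.9 m
Minor: ΣK = 6.01; h_m = ΣK·V²/2g = 2.632 m
Total H_L = 179.9 + 2.632 = 182.6 m

H_L ≈ 183 m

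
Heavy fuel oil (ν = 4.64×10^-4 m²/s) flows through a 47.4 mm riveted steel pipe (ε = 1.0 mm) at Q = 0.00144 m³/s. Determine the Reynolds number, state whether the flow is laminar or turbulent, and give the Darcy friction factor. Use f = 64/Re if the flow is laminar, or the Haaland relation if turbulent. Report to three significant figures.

Re ≈ 83.4; laminar; f = 64/Re ≈ 0.768

V = 4Q/(πD²) = 0.8160 m/s
Re = VD/ν = 0.8160·0.0474/4.64×10^-4 = 83.4
Re < 2300 → laminar → f = 64/Re = 0.7677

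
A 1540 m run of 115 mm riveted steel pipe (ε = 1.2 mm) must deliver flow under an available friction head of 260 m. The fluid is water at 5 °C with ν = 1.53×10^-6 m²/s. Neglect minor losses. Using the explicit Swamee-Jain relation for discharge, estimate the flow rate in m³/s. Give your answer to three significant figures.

Swamee-Jain (Type II): Q = -0.965·√(gD⁵h_f/L)·ln[ε/(3.7D) + √(3.17ν²L/(gD³h_f))]
√(gD⁵h_f/L) = √(9.81·0.115⁵·260/1540) = 0.005772
ε/(3.7D) = 0.00282; √(3.17ν²L/(gD³h_f)) = 5.43×10^-5
Q = -0.965·0.005772·ln(0.002874) = 0.03259 m³/s
Check: V = 3.14 m/s, Re = 2.36×10^5, f = 0.03884, h_f = 261 m ≈ 260 m ✓

Q ≈ 0.0326 m³/s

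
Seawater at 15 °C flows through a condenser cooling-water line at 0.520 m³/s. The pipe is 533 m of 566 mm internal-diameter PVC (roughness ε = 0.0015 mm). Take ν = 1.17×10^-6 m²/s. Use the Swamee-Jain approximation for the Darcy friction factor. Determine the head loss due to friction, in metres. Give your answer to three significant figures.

h_f ≈ 2.39 m

V = 4Q/(πD²) = 4·0.520/(π·0.566²) = 2.067 m/s
Re = VD/ν = 2.067·0.566/1.17×10^-6 = 1.00×10^6 → turbulent
ε/D = 0.0015/566 = 2.65×10^-6
Swamee-Jain: f = 0.01167
h_f = f(L/D)V²/(2g) = 0.01167·(533/0.566)·2.067²/(2·9.81) = 2.393 m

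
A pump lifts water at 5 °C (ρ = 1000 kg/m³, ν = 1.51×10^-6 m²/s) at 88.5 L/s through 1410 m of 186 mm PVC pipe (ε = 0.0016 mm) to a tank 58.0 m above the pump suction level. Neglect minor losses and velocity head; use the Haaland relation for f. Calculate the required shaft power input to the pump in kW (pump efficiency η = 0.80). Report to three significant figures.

P_shaft ≈ 124 kW

V = 4Q/(πD²) = 3.257 m/s; Re = 4.01×10^5; ε/D = 8.60×10^-6; f = 0.01368
h_f = f(L/D)V²/2g = 56.05 m
Total head H = z + h_f = 58.0 + 56.05 = 114.1 m
P_hyd = ρgQH = 1000·9.81·0.0885·114.1 = 99.02 kW
P_shaft = P_hyd/η = 99.02/0.80 = 123.8 kW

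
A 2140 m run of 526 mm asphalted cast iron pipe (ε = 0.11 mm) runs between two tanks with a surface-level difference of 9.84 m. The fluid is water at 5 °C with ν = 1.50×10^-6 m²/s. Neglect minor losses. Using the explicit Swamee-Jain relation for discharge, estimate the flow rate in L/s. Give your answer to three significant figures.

Swamee-Jain (Type II): Q = -0.965·√(gD⁵h_f/L)·ln[ε/(3.7D) + √(3.17ν²L/(gD³h_f))]
√(gD⁵h_f/L) = √(9.81·0.526⁵·9.84/2140) = 0.04262
ε/(3.7D) = 5.65×10^-5; √(3.17ν²L/(gD³h_f)) = 3.30×10^-5
Q = -0.965·0.04262·ln(8.948×10^-5) = 0.3834 m³/s
Check: V = 1.76 m/s, Re = 6.19×10^5, f = 0.01534, h_f = 9.90 m ≈ 9.84 m ✓

Q ≈ 383 L/s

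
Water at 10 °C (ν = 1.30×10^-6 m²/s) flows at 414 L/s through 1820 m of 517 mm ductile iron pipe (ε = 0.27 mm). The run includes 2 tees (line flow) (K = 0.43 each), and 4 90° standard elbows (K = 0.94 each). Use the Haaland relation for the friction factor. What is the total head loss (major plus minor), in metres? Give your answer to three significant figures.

V = 4Q/(πD²) = 1.972 m/s; V²/2g = 0.1982 m
Re = 7.84×10^5, ε/D = 5.22×10^-4 → f = 0.01743 (Haaland)
Major: h_f = f(L/D)·V²/2g = 0.01743·3520·0.1982 = 12.17 m
Minor: ΣK = 4.62; h_m = ΣK·V²/2g = 0.9158 m
Total H_L = 12.17 + 0.9158 = 13.08 m

H_L ≈ 13.1 m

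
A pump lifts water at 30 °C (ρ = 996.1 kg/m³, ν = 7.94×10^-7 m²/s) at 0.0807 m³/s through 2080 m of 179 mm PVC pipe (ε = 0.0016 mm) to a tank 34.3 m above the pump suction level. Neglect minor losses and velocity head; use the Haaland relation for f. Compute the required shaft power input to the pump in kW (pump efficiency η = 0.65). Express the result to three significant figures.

P_shaft ≈ 133 kW

V = 4Q/(πD²) = 3.207 m/s; Re = 7.23×10^5; ε/D = 8.94×10^-6; f = 0.01237
h_f = f(L/D)V²/2g = 75.36 m
Total head H = z + h_f = 34.3 + 75.36 = 109.7 m
P_hyd = ρgQH = 996.1·9.81·0.0807·109.7 = 86.47 kW
P_shaft = P_hyd/η = 86.47/0.65 = 133.0 kW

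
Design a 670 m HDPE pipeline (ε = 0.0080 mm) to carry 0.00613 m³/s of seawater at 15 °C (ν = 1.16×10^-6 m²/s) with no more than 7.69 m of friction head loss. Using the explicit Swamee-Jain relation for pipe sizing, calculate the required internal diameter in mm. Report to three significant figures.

Swamee-Jain (Type III): D = 0.66·[ε^1.25·(LQ²/(gh_f))^4.75 + ν·Q^9.4·(L/(gh_f))^5.2]^0.04
LQ²/(gh_f) = 3.337×10^-4; L/(gh_f) = 8.881
Term 1 = ε^1.25·(…)^4.75 = 1.30×10^-23; Term 2 = ν·Q^9.4·(…)^5.2 = 1.58×10^-22
D = 0.66·(1.30×10^-23 + 1.58×10^-22)^0.04 = 0.08889 m = 88.9 mm
Check: V = 0.988 m/s, Re = 7.57×10^4, f = 0.01941, h_f = 7.27 m ≈ 7.69 m ✓

D ≈ 88.9 mm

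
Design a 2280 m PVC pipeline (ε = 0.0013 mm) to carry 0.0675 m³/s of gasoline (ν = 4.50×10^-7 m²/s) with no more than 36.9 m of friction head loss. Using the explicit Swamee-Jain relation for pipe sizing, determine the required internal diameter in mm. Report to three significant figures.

D ≈ 196 mm

Swamee-Jain (Type III): D = 0.66·[ε^1.25·(LQ²/(gh_f))^4.75 + ν·Q^9.4·(L/(gh_f))^5.2]^0.04
LQ²/(gh_f) = 0.02870; L/(gh_f) = 6.299
Term 1 = ε^1.25·(…)^4.75 = 2.08×10^-15; Term 2 = ν·Q^9.4·(…)^5.2 = 6.38×10^-14
D = 0.66·(2.08×10^-15 + 6.38×10^-14)^0.04 = 0.1960 m = 196 mm
Check: V = 2.24 m/s, Re = 9.74×10^5, f = 0.01182, h_f = 35.1 m ≈ 36.9 m ✓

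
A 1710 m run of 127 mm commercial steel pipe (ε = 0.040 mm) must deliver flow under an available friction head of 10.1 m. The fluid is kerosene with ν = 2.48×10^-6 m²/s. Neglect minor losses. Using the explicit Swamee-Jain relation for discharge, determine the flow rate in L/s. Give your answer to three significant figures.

Q ≈ 10.2 L/s

Swamee-Jain (Type II): Q = -0.965·√(gD⁵h_f/L)·ln[ε/(3.7D) + √(3.17ν²L/(gD³h_f))]
√(gD⁵h_f/L) = √(9.81·0.127⁵·10.1/1710) = 0.001384
ε/(3.7D) = 8.51×10^-5; √(3.17ν²L/(gD³h_f)) = 4.05×10^-4
Q = -0.965·0.001384·ln(4.904×10^-4) = 0.01017 m³/s
Check: V = 0.803 m/s, Re = 4.11×10^4, f = 0.02281, h_f = 10.1 m ≈ 10.1 m ✓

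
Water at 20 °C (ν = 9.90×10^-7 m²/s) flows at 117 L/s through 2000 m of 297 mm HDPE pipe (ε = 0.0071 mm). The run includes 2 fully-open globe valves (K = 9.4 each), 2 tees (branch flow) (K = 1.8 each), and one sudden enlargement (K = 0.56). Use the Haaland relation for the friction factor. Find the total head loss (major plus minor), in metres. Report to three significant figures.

H_L ≈ 16.4 m

V = 4Q/(πD²) = 1.689 m/s; V²/2g = 0.1454 m
Re = 5.07×10^5, ε/D = 2.39×10^-5 → f = 0.01332 (Haaland)
Major: h_f = f(L/D)·V²/2g = 0.01332·6734·0.1454 = 13.04 m
Minor: ΣK = 23.0; h_m = ΣK·V²/2g = 3.338 m
Total H_L = 13.04 + 3.338 = 16.38 m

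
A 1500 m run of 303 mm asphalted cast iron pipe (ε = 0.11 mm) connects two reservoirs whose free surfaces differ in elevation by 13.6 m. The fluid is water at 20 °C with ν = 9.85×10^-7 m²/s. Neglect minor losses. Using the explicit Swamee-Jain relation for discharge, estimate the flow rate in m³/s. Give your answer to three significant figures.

Swamee-Jain (Type II): Q = -0.965·√(gD⁵h_f/L)·ln[ε/(3.7D) + √(3.17ν²L/(gD³h_f))]
√(gD⁵h_f/L) = √(9.81·0.303⁵·13.6/1500) = 0.01507
ε/(3.7D) = 9.81×10^-5; √(3.17ν²L/(gD³h_f)) = 3.53×10^-5
Q = -0.965·0.01507·ln(1.334×10^-4) = 0.1298 m³/s
Check: V = 1.80 m/s, Re = 5.54×10^5, f = 0.01675, h_f = 13.7 m ≈ 13.6 m ✓

Q ≈ 0.130 m³/s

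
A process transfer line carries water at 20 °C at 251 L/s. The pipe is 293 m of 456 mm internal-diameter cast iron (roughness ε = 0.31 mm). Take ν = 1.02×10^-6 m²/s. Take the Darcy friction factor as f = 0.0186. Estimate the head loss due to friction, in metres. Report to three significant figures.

h_f ≈ 1.44 m

V = 4Q/(πD²) = 4·0.251/(π·0.456²) = 1.537 m/s
h_f = f(L/D)V²/(2g) = 0.01860·(293/0.456)·1.537²/(2·9.81) = 1.439 m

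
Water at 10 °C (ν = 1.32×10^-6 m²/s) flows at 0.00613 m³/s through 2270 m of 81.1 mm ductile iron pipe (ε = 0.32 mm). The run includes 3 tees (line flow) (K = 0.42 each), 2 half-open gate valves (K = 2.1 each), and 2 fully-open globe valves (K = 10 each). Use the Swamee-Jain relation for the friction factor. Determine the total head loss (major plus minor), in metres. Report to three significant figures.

V = 4Q/(πD²) = 1.187 m/s; V²/2g = 0.07177 m
Re = 7.29×10^4, ε/D = 0.00395 → f = 0.03007 (Swamee-Jain)
Major: h_f = f(L/D)·V²/2g = 0.03007·27990·0.07177 = 60.40 m
Minor: ΣK = 25.5; h_m = ΣK·V²/2g = 1.827 m
Total H_L = 60.40 + 1.827 = 62.23 m

H_L ≈ 62.2 m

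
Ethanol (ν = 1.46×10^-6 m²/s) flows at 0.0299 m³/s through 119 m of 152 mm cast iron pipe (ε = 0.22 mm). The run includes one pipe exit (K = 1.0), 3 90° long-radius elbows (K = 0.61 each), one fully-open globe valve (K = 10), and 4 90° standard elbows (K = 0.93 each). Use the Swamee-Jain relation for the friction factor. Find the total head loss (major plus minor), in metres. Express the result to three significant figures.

V = 4Q/(πD²) = 1.648 m/s; V²/2g = 0.1384 m
Re = 1.72×10^5, ε/D = 0.00145 → f = 0.02298 (Swamee-Jain)
Major: h_f = f(L/D)·V²/2g = 0.02298·782.9·0.1384 = 2.489 m
Minor: ΣK = 16.6; h_m = ΣK·V²/2g = 2.290 m
Total H_L = 2.489 + 2.290 = 4.780 m

H_L ≈ 4.78 m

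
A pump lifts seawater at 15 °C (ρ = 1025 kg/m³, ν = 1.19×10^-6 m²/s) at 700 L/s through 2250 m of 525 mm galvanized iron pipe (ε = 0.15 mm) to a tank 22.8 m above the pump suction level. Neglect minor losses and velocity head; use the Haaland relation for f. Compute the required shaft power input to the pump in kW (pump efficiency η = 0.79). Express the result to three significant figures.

P_shaft ≈ 514 kW

V = 4Q/(πD²) = 3.234 m/s; Re = 1.43×10^6; ε/D = 2.86×10^-4; f = 0.01528
h_f = f(L/D)V²/2g = 34.91 m
Total head H = z + h_f = 22.8 + 34.91 = 57.71 m
P_hyd = ρgQH = 1025·9.81·0.700·57.71 = 406.2 kW
P_shaft = P_hyd/η = 406.2/0.79 = 514.2 kW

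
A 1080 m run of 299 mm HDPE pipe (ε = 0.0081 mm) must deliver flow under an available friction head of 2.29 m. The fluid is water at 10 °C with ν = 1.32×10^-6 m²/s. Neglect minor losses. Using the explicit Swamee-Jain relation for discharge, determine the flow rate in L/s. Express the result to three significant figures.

Swamee-Jain (Type II): Q = -0.965·√(gD⁵h_f/L)·ln[ε/(3.7D) + √(3.17ν²L/(gD³h_f))]
√(gD⁵h_f/L) = √(9.81·0.299⁵·2.29/1080) = 0.007050
ε/(3.7D) = 7.32×10^-6; √(3.17ν²L/(gD³h_f)) = 9.97×10^-5
Q = -0.965·0.007050·ln(1.070×10^-4) = 0.06220 m³/s
Check: V = 0.886 m/s, Re = 2.01×10^5, f = 0.01577, h_f = 2.28 m ≈ 2.29 m ✓

Q ≈ 62.2 L/s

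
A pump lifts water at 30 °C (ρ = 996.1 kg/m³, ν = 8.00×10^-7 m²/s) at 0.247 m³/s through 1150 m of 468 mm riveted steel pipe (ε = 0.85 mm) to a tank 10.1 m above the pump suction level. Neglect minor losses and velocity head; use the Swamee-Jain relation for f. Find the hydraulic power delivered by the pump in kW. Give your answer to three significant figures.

P_hyd ≈ 38.8 kW

V = 4Q/(πD²) = 1.436 m/s; Re = 8.40×10^5; ε/D = 0.00182; f = 0.02315
h_f = f(L/D)V²/2g = 5.978 m
Total head H = z + h_f = 10.1 + 5.978 = 16.08 m
P_hyd = ρgQH = 996.1·9.81·0.247·16.08 = 38.81 kW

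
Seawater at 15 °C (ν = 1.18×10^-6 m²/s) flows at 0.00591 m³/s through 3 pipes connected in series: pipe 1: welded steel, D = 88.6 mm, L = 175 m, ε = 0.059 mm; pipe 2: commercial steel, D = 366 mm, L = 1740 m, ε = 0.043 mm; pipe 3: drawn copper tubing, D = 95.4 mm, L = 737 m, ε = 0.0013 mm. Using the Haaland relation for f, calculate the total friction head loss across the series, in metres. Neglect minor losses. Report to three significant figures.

Pipe 1: V = 0.9586 m/s, Re = 7.20×10^4, ε/D = 6.66×10^-4, f = 0.02159, h_1 = f(L/D)V²/2g = 1.997 m
Pipe 2: V = 0.05617 m/s, Re = 1.74×10^4, ε/D = 1.17×10^-4, f = 0.02684, h_2 = f(L/D)V²/2g = 0.02052 m
Pipe 3: V = 0.8268 m/s, Re = 6.68×10^4, ε/D = 1.36×10^-5, f = 0.01946, h_3 = f(L/D)V²/2g = 5.238 m
Series → Q common, losses add: H = Σh = 7.256 m

H ≈ 7.26 m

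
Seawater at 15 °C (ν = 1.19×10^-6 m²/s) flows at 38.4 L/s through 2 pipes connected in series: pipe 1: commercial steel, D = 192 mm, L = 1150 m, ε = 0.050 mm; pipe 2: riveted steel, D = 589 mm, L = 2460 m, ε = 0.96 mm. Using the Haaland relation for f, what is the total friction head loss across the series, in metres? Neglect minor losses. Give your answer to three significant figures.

H ≈ 9.30 m

Pipe 1: V = 1.326 m/s, Re = 2.14×10^5, ε/D = 2.60×10^-4, f = 0.01712, h_1 = f(L/D)V²/2g = 9.196 m
Pipe 2: V = 0.1409 m/s, Re = 6.98×10^4, ε/D = 0.00163, f = 0.02460, h_2 = f(L/D)V²/2g = 0.1040 m
Series → Q common, losses add: H = Σh = 9.300 m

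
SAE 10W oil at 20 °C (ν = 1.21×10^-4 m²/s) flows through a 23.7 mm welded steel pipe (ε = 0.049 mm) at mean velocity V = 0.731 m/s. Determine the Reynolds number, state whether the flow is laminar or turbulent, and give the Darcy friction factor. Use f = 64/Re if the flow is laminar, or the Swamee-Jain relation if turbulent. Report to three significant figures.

Re = VD/ν = 0.7310·0.0237/1.21×10^-4 = 143
Re < 2300 → laminar → f = 64/Re = 0.4470

Re ≈ 143; laminar; f = 64/Re ≈ 0.447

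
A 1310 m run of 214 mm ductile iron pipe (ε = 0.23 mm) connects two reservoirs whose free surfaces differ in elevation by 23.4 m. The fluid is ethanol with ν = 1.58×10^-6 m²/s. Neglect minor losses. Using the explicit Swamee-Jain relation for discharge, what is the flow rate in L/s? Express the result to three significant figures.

Swamee-Jain (Type II): Q = -0.965·√(gD⁵h_f/L)·ln[ε/(3.7D) + √(3.17ν²L/(gD³h_f))]
√(gD⁵h_f/L) = √(9.81·0.214⁵·23.4/1310) = 0.008868
ε/(3.7D) = 2.90×10^-4; √(3.17ν²L/(gD³h_f)) = 6.79×10^-5
Q = -0.965·0.008868·ln(3.584×10^-4) = 0.06790 m³/s
Check: V = 1.89 m/s, Re = 2.56×10^5, f = 0.02120, h_f = 23.6 m ≈ 23.4 m ✓

Q ≈ 67.9 L/s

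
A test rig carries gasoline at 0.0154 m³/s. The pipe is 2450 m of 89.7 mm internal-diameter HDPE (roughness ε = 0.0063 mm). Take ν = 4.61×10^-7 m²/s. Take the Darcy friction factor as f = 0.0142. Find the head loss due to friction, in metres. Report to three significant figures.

h_f ≈ 117 m

V = 4Q/(πD²) = 4·0.0154/(π·0.0897²) = 2.437 m/s
h_f = f(L/D)V²/(2g) = 0.01420·(2450/0.0897)·2.437²/(2·9.81) = 117.4 m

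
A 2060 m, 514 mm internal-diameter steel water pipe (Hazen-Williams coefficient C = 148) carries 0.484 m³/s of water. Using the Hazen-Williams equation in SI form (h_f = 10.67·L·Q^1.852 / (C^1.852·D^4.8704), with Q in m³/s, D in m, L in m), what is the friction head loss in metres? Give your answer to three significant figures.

h_f ≈ 14.0 m

h_f = 10.67·2060·0.484^1.852 / (148^1.852·0.514^4.8704) = 14.02 m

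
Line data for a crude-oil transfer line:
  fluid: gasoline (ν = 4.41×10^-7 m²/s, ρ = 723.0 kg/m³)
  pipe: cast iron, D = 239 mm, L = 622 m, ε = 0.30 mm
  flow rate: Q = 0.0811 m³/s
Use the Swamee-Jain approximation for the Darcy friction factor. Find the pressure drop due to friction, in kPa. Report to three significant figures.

Δp ≈ 64.9 kPa

V = 4Q/(πD²) = 4·0.0811/(π·0.239²) = 1.808 m/s
Re = VD/ν = 1.808·0.239/4.41×10^-7 = 9.80×10^5 → turbulent
ε/D = 0.30/239 = 0.00126
Swamee-Jain: f = 0.02112
h_f = f(L/D)V²/(2g) = 0.02112·(622/0.239)·1.808²/(2·9.81) = 9.154 m
Δp = ρg·h_f = 723.0·9.81·9.154 = 64.93 kPa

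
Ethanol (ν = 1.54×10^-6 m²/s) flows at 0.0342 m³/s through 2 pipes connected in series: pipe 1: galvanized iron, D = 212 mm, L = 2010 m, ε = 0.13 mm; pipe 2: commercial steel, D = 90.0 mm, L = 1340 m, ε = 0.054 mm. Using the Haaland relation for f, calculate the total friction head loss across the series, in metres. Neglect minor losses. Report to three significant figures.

H ≈ 417 m

Pipe 1: V = 0.9689 m/s, Re = 1.33×10^5, ε/D = 6.13×10^-4, f = 0.01990, h_1 = f(L/D)V²/2g = 9.028 m
Pipe 2: V = 5.376 m/s, Re = 3.14×10^5, ε/D = 6.00×10^-4, f = 0.01858, h_2 = f(L/D)V²/2g = 407.5 m
Series → Q common, losses add: H = Σh = 416.6 m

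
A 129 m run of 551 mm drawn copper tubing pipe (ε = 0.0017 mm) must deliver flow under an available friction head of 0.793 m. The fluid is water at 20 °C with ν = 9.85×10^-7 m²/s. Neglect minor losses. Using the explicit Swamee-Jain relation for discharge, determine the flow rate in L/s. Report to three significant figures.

Q ≈ 583 L/s

Swamee-Jain (Type II): Q = -0.965·√(gD⁵h_f/L)·ln[ε/(3.7D) + √(3.17ν²L/(gD³h_f))]
√(gD⁵h_f/L) = √(9.81·0.551⁵·0.793/129) = 0.05534
ε/(3.7D) = 8.34×10^-7; √(3.17ν²L/(gD³h_f)) = 1.75×10^-5
Q = -0.965·0.05534·ln(1.829×10^-5) = 0.5826 m³/s
Check: V = 2.44 m/s, Re = 1.37×10^6, f = 0.01111, h_f = 0.792 m ≈ 0.793 m ✓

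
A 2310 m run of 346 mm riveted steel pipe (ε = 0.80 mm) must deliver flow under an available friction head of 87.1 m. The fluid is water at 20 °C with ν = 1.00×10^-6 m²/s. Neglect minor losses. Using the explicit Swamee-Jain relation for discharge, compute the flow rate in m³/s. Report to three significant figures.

Q ≈ 0.304 m³/s

Swamee-Jain (Type II): Q = -0.965·√(gD⁵h_f/L)·ln[ε/(3.7D) + √(3.17ν²L/(gD³h_f))]
√(gD⁵h_f/L) = √(9.81·0.346⁵·87.1/2310) = 0.04283
ε/(3.7D) = 6.25×10^-4; √(3.17ν²L/(gD³h_f)) = 1.44×10^-5
Q = -0.965·0.04283·ln(6.393×10^-4) = 0.3040 m³/s
Check: V = 3.23 m/s, Re = 1.12×10^6, f = 0.02457, h_f = 87.4 m ≈ 87.1 m ✓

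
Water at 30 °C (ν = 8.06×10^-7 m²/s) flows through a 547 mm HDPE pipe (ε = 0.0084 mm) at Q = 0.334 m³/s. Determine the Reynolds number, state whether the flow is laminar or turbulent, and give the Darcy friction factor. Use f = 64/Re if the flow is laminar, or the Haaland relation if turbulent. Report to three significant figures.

Re ≈ 9.65×10^5; turbulent; f ≈ 0.0119

V = 4Q/(πD²) = 1.421 m/s
Re = VD/ν = 1.421·0.547/8.06×10^-7 = 9.65×10^5
Re > 4000 → turbulent; ε/D = 1.54×10^-5
Haaland: f = 0.01193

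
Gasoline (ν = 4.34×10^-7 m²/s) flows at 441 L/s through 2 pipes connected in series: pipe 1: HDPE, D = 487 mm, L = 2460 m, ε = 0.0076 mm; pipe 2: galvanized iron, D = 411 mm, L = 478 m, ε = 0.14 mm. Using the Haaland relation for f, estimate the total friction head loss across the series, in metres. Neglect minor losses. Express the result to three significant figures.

H ≈ 25.3 m

Pipe 1: V = 2.368 m/s, Re = 2.66×10^6, ε/D = 1.56×10^-5, f = 0.01045, h_1 = f(L/D)V²/2g = 15.08 m
Pipe 2: V = 3.324 m/s, Re = 3.15×10^6, ε/D = 3.41×10^-4, f = 0.01557, h_2 = f(L/D)V²/2g = 10.20 m
Series → Q common, losses add: H = Σh = 25.28 m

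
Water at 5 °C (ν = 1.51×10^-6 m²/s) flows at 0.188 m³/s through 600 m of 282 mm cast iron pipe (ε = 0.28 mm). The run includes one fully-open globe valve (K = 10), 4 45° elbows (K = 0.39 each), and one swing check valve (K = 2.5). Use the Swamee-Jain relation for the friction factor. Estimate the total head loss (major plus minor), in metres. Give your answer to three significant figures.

V = 4Q/(πD²) = 3.010 m/s; V²/2g = 0.4618 m
Re = 5.62×10^5, ε/D = 9.93×10^-4 → f = 0.02025 (Swamee-Jain)
Major: h_f = f(L/D)·V²/2g = 0.02025·2128·0.4618 = 19.90 m
Minor: ΣK = 14.1; h_m = ΣK·V²/2g = 6.493 m
Total H_L = 19.90 + 6.493 = 26.39 m

H_L ≈ 26.4 m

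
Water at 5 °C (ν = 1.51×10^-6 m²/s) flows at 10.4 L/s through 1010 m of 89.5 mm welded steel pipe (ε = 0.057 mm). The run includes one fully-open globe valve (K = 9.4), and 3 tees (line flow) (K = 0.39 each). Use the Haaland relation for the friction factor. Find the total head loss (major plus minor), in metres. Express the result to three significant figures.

H_L ≈ 34.0 m

V = 4Q/(πD²) = 1.653 m/s; V²/2g = 0.1393 m
Re = 9.80×10^4, ε/D = 6.37×10^-4 → f = 0.02067 (Haaland)
Major: h_f = f(L/D)·V²/2g = 0.02067·11285·0.1393 = 32.49 m
Minor: ΣK = 10.6; h_m = ΣK·V²/2g = 1.472 m
Total H_L = 32.49 + 1.472 = 33.96 m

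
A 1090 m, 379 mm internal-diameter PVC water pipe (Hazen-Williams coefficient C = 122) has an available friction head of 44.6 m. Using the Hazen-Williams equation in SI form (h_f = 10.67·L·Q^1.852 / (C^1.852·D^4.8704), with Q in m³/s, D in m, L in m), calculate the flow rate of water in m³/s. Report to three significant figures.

Rearranging: Q = [h_f·C^1.852·D^4.8704 / (10.67·L)]^(1/1.852)
Q = [44.6·122^1.852·0.379^4.8704 / (10.67·1090)]^0.540 = 0.4716 m³/s

Q ≈ 0.472 m³/s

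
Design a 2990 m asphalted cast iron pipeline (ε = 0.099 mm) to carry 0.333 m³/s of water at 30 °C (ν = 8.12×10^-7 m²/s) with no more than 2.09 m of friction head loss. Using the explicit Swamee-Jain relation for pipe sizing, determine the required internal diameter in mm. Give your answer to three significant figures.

Swamee-Jain (Type III): D = 0.66·[ε^1.25·(LQ²/(gh_f))^4.75 + ν·Q^9.4·(L/(gh_f))^5.2]^0.04
LQ²/(gh_f) = 16.17; L/(gh_f) = 145.8
Term 1 = ε^1.25·(…)^4.75 = 5.45; Term 2 = ν·Q^9.4·(…)^5.2 = 4.71
D = 0.66·(5.45 + 4.71)^0.04 = 0.7241 m = 724 mm
Check: V = 0.809 m/s, Re = 7.21×10^5, f = 0.01438, h_f = 1.98 m ≈ 2.09 m ✓

D ≈ 724 mm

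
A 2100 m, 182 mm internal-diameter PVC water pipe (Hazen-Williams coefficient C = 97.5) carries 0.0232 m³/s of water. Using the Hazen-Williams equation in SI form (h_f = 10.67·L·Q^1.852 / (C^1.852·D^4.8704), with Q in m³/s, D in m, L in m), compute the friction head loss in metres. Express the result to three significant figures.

h_f ≈ 17.5 m

h_f = 10.67·2100·0.0232^1.852 / (97.5^1.852·0.182^4.8704) = 17.51 m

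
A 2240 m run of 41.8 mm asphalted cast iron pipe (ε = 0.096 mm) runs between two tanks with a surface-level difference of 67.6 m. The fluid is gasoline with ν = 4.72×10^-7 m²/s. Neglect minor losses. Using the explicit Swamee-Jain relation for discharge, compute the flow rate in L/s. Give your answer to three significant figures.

Q ≈ 1.34 L/s

Swamee-Jain (Type II): Q = -0.965·√(gD⁵h_f/L)·ln[ε/(3.7D) + √(3.17ν²L/(gD³h_f))]
√(gD⁵h_f/L) = √(9.81·0.0418⁵·67.6/2240) = 1.944×10^-4
ε/(3.7D) = 6.21×10^-4; √(3.17ν²L/(gD³h_f)) = 1.81×10^-4
Q = -0.965·1.944×10^-4·ln(8.014×10^-4) = 0.001337 m³/s
Check: V = 0.974 m/s, Re = 8.63×10^4, f = 0.02632, h_f = 68.3 m ≈ 67.6 m ✓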